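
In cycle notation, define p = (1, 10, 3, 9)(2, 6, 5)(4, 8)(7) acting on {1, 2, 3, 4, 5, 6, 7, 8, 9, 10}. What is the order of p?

12

The cycle type of p is (4, 3, 2, 1).
The order of p is the least common multiple of its cycle lengths: lcm(4, 3, 2) = 12.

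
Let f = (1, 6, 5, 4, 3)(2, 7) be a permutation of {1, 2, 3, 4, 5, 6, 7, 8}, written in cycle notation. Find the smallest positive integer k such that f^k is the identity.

10

The disjoint cycles have lengths 5, 2, 1.
Since disjoint cycles commute, ord(f) = lcm(5, 2) = 10.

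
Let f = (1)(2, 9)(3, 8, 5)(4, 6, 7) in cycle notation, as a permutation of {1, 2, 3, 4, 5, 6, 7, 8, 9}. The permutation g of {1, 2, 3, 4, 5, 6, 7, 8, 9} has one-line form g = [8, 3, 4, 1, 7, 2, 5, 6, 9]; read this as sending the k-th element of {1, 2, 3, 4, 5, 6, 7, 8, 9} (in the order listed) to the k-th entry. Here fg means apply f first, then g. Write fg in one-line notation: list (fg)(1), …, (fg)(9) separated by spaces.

For each element, apply f then g: 1 → 1 → 8; 2 → 9 → 9; 3 → 8 → 6; 4 → 6 → 2; 5 → 3 → 4; 6 → 7 → 5; 7 → 4 → 1; 8 → 5 → 7; 9 → 2 → 3.
So fg in one-line form is 8 9 6 2 4 5 1 7 3.

8 9 6 2 4 5 1 7 3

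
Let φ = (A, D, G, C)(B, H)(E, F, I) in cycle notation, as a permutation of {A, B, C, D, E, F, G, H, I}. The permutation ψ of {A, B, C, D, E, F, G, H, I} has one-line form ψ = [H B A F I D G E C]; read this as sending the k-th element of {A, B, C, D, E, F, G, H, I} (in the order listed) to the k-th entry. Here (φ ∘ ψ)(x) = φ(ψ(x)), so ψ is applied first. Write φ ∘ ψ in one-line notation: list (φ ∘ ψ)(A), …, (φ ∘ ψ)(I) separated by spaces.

B H D I E G C F A

For each element, apply ψ then φ: A → H → B; B → B → H; C → A → D; D → F → I; E → I → E; F → D → G; G → G → C; H → E → F; I → C → A.
Collecting the images, φ ∘ ψ = [B H D I E G C F A].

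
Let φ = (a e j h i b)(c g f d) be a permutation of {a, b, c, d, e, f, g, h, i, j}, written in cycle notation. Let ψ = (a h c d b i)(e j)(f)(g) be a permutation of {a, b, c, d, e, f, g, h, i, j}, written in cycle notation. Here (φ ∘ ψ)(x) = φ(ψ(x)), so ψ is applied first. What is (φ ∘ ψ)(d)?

(φ ∘ ψ)(d) = φ(ψ(d)). ψ(d) = b, then φ(b) = a. So (φ ∘ ψ)(d) = a.

a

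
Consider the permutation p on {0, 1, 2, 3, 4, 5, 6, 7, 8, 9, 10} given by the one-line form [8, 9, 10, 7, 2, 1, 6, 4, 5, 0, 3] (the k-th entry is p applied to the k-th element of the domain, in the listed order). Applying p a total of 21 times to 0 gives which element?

8

Tracing 0 → 8 → … returns to 0 after 5 steps, so 0 lies in a 5-cycle (0, 8, 5, 1, 9).
On a 5-cycle, p^5 is the identity, so p^21 = p^1 there (21 ≡ 1 mod 5).
Advancing 1 step from 0: 0 → 8.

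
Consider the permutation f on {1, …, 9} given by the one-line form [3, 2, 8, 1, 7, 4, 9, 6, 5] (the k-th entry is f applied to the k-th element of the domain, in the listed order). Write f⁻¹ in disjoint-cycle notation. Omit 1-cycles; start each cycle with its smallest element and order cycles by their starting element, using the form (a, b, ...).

First write f in disjoint cycles: (1, 3, 8, 6, 4)(5, 7, 9).
The inverse reverses every cycle; in canonical form, f⁻¹ = (1, 4, 6, 8, 3)(5, 9, 7).

(1, 4, 6, 8, 3)(5, 9, 7)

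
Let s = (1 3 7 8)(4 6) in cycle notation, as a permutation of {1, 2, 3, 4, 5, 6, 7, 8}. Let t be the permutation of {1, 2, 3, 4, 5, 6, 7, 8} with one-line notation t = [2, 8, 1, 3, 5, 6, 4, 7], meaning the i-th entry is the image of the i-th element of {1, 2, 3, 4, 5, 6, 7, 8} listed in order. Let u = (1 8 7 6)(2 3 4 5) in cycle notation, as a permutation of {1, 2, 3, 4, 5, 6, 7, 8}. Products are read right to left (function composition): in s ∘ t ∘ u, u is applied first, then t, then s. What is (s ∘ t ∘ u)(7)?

Chase 7: u(7) = 6; t(6) = 6; s(6) = 4. Hence (s ∘ t ∘ u)(7) = 4.

4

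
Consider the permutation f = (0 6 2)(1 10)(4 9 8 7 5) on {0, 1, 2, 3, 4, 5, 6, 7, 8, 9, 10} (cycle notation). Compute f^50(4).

4 lies in the 5-cycle (4 9 8 7 5).
Since the cycle has length 5, f^50 acts on it the same as f^0 (50 mod 5 = 0).
So f^50(4) = 4.

4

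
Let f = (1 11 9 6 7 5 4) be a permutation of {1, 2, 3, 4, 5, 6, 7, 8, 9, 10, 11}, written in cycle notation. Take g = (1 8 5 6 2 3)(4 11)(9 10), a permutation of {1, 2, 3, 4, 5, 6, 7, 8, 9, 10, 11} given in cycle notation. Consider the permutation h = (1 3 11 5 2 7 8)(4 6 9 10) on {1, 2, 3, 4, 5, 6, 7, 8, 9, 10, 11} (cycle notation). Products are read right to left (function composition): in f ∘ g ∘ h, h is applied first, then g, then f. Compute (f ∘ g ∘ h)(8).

8

(f ∘ g ∘ h)(8) = f(g(h(8))). h(8) = 1, then g(1) = 8, then f(8) = 8, so the result is 8.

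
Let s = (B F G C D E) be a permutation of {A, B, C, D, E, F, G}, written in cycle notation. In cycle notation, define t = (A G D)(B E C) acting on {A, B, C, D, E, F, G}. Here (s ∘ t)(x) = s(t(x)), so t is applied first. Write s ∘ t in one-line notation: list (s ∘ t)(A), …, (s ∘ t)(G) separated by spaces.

For each element, apply t then s: A → G → C; B → E → B; C → B → F; D → A → A; E → C → D; F → F → G; G → D → E.
Collecting the images, s ∘ t = [C B F A D G E].

C B F A D G E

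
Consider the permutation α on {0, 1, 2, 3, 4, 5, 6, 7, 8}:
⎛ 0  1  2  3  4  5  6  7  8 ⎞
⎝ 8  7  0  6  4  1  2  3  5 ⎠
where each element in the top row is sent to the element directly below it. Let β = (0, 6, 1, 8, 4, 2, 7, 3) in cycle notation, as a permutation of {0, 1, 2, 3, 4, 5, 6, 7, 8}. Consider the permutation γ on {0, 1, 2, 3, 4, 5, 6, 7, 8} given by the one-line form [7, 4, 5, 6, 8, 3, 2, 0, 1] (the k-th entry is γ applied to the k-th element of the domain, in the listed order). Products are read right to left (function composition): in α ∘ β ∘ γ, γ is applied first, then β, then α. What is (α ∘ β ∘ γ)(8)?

5

(α ∘ β ∘ γ)(8) = α(β(γ(8))). γ(8) = 1, then β(1) = 8, then α(8) = 5, so the result is 5.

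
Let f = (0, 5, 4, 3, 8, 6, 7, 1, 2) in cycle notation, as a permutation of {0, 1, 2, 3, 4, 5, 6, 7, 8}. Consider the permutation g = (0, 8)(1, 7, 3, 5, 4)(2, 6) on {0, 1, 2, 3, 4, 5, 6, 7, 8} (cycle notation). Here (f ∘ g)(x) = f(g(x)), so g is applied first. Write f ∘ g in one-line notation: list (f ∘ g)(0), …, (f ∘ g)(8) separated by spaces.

6 1 7 4 2 3 0 8 5

Chase each element through g then f: 0 → 8 → 6; 1 → 7 → 1; 2 → 6 → 7; 3 → 5 → 4; 4 → 1 → 2; 5 → 4 → 3; 6 → 2 → 0; 7 → 3 → 8; 8 → 0 → 5.
So f ∘ g in one-line form is 6 1 7 4 2 3 0 8 5.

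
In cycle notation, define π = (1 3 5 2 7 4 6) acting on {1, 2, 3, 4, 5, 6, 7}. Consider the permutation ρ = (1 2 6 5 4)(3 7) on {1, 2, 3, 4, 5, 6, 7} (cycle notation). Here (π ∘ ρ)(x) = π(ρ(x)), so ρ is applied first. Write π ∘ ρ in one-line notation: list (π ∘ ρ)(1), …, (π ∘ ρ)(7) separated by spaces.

(π ∘ ρ)(x) = π(ρ(x)). Computing each image: π(ρ(1)) = π(2) = 7, π(ρ(2)) = π(6) = 1, π(ρ(3)) = π(7) = 4, π(ρ(4)) = π(1) = 3, π(ρ(5)) = π(4) = 6, π(ρ(6)) = π(5) = 2, π(ρ(7)) = π(3) = 5.
Hence π ∘ ρ = [7 1 4 3 6 2 5].

7 1 4 3 6 2 5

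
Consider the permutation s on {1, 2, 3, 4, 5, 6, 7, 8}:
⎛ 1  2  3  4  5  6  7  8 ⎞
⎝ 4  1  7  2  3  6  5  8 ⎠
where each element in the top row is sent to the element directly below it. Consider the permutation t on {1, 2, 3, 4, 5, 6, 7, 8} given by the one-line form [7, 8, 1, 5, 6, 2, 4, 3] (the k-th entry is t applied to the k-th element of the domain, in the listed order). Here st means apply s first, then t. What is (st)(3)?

First apply s: s(3) = 7, then t(7) = 4. Thus (st)(3) = 4.

4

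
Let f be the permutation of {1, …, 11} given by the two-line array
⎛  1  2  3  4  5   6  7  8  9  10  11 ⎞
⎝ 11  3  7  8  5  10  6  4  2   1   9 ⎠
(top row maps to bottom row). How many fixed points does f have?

1

The fixed points (elements with f(x) = x) are {5}, so there is 1.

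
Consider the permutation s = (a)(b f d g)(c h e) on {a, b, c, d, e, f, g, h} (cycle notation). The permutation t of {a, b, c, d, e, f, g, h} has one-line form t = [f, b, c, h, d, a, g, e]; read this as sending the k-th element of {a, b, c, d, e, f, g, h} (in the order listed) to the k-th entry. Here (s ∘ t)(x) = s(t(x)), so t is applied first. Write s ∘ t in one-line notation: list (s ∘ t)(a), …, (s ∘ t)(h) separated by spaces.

d f h e g a b c

Chase each element through t then s: a → f → d; b → b → f; c → c → h; d → h → e; e → d → g; f → a → a; g → g → b; h → e → c.
Collecting the images, s ∘ t = [d f h e g a b c].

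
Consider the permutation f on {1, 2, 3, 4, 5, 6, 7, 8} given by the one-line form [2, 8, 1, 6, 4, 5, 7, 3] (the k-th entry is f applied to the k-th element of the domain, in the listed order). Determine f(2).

2 is element number 2 of the domain, and entry number 2 of the one-line form is 8, so f(2) = 8.

8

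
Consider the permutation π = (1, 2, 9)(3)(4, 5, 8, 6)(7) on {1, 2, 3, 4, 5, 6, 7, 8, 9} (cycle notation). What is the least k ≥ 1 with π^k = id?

The disjoint cycles have lengths 4, 3, 1, 1.
The order of π is the least common multiple of its cycle lengths: lcm(4, 3) = 12.

12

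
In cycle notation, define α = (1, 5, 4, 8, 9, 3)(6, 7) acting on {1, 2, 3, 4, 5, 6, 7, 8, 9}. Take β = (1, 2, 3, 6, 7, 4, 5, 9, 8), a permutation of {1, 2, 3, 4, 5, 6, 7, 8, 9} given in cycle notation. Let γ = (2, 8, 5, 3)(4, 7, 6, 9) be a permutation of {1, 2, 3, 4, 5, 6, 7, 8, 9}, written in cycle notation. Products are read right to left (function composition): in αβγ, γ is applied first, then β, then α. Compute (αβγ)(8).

3

(αβγ)(8) = α(β(γ(8))). γ(8) = 5, then β(5) = 9, then α(9) = 3, so the result is 3.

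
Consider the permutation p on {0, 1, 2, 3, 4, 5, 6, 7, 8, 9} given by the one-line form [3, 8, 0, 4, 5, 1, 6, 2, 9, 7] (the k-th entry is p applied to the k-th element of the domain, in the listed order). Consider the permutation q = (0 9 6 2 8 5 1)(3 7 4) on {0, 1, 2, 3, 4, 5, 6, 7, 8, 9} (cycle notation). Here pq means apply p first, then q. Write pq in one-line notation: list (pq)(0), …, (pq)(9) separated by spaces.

7 5 9 3 1 0 2 8 6 4

For each element, apply p then q: 0 → 3 → 7; 1 → 8 → 5; 2 → 0 → 9; 3 → 4 → 3; 4 → 5 → 1; 5 → 1 → 0; 6 → 6 → 2; 7 → 2 → 8; 8 → 9 → 6; 9 → 7 → 4.
Collecting the images, pq = [7 5 9 3 1 0 2 8 6 4].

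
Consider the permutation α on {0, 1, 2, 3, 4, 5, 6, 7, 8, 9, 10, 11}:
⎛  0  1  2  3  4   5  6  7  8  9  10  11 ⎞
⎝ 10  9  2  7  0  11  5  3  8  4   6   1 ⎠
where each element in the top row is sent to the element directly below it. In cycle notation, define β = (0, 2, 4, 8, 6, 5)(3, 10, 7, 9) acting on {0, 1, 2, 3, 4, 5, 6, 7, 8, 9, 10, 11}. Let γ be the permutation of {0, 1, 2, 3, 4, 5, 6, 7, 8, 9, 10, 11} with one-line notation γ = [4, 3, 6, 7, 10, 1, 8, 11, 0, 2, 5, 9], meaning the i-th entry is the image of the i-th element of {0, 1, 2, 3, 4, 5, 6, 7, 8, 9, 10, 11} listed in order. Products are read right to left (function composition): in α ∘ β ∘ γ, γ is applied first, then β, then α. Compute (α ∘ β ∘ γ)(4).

3

Chase 4: γ(4) = 10; β(10) = 7; α(7) = 3. Hence (α ∘ β ∘ γ)(4) = 3.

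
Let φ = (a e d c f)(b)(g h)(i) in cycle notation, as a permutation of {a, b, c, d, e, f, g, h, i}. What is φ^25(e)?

e lies in the 5-cycle (a e d c f).
On a 5-cycle, φ^5 is the identity, so φ^25 = φ^0 there (25 ≡ 0 mod 5).
So φ^25(e) = e.

e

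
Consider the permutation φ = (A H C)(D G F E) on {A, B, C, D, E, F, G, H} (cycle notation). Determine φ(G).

Within (D G F E), G ↦ F.

F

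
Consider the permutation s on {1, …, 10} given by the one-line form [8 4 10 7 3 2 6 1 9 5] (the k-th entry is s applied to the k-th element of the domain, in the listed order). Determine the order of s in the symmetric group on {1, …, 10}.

The disjoint-cycle form of s has cycle lengths 4, 3, 2, 1.
Since disjoint cycles commute, ord(s) = lcm(4, 3, 2) = 12.

12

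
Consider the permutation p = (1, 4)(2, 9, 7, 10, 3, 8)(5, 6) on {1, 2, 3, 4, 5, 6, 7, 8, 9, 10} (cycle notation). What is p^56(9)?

10

9 lies in the 6-cycle (2, 9, 7, 10, 3, 8).
On a 6-cycle, p^6 is the identity, so p^56 = p^2 there (56 ≡ 2 mod 6).
Advancing 2 steps from 9: 9 → 7 → 10.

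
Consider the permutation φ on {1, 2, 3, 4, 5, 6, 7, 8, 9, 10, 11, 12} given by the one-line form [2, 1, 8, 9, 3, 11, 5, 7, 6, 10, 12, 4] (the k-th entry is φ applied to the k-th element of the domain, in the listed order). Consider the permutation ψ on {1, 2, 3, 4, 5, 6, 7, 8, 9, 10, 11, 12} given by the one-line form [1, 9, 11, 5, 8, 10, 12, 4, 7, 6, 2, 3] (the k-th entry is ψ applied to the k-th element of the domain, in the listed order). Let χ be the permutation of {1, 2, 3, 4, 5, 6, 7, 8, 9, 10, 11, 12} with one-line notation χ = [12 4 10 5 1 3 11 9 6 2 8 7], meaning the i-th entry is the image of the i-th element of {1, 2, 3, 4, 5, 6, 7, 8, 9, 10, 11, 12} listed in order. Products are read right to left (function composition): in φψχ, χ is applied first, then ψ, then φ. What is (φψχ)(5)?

2

(φψχ)(5) = φ(ψ(χ(5))). χ(5) = 1, then ψ(1) = 1, then φ(1) = 2, so the result is 2.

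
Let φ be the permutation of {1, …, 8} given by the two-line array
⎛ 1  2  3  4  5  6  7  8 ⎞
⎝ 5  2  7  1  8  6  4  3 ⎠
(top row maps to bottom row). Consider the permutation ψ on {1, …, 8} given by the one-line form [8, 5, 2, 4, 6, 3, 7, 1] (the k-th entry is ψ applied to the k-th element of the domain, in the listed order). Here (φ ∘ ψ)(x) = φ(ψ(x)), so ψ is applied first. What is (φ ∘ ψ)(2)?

(φ ∘ ψ)(2) = φ(ψ(2)). ψ(2) = 5, then φ(5) = 8. So (φ ∘ ψ)(2) = 8.

8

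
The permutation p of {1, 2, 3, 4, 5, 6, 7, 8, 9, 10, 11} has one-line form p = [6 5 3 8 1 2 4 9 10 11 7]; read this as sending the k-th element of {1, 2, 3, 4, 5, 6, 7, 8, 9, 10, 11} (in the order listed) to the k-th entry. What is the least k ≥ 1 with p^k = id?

12

Writing p as disjoint cycles, the cycle lengths are 6, 4, 1.
The order is lcm(6, 4) = 12.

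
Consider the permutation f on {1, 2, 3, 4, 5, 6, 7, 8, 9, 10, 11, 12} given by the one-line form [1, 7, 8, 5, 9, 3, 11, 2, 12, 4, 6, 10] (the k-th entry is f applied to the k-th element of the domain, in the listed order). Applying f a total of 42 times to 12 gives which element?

4

Tracing 12 → 10 → … returns to 12 after 5 steps, so 12 lies in a 5-cycle (4, 5, 9, 12, 10).
Since the cycle has length 5, f^42 acts on it the same as f^2 (42 mod 5 = 2).
Stepping 2 places around the cycle: 12 → 10 → 4.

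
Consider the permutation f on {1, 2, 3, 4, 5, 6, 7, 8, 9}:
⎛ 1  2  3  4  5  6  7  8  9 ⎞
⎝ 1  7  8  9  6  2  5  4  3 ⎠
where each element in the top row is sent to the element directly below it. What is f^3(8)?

3

Tracing 8 → 4 → … returns to 8 after 4 steps, so 8 lies in a 4-cycle (3, 8, 4, 9).
Advancing 3 steps from 8: 8 → 4 → 9 → 3.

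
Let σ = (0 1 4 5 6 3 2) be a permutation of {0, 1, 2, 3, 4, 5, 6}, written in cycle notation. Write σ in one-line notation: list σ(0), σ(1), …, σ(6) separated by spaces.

Reading each image from the cycles: 0↦1, 1↦4, 2↦0, 3↦2, 4↦5, 5↦6, 6↦3.
Listing these in domain order gives 1 4 0 2 5 6 3.

1 4 0 2 5 6 3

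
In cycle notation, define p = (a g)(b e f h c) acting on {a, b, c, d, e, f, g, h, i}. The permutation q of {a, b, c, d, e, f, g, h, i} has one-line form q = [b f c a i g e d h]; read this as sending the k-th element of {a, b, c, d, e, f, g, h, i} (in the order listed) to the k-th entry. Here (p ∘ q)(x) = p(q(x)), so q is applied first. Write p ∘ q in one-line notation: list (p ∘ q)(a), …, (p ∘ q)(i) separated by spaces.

e h b g i a f d c

(p ∘ q)(x) = p(q(x)). Computing each image: p(q(a)) = p(b) = e, p(q(b)) = p(f) = h, p(q(c)) = p(c) = b, p(q(d)) = p(a) = g, p(q(e)) = p(i) = i, p(q(f)) = p(g) = a, p(q(g)) = p(e) = f, p(q(h)) = p(d) = d, p(q(i)) = p(h) = c.
Hence p ∘ q = [e h b g i a f d c].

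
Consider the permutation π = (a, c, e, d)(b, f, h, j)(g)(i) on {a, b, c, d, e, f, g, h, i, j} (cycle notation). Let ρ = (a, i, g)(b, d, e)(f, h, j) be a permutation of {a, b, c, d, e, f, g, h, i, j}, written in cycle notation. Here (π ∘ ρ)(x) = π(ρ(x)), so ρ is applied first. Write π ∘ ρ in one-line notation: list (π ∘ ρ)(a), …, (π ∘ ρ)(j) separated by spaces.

i a e d f j c b g h

(π ∘ ρ)(x) = π(ρ(x)). Computing each image: π(ρ(a)) = π(i) = i, π(ρ(b)) = π(d) = a, π(ρ(c)) = π(c) = e, π(ρ(d)) = π(e) = d, π(ρ(e)) = π(b) = f, π(ρ(f)) = π(h) = j, π(ρ(g)) = π(a) = c, π(ρ(h)) = π(j) = b, π(ρ(i)) = π(g) = g, π(ρ(j)) = π(f) = h.
Hence π ∘ ρ = [i a e d f j c b g h].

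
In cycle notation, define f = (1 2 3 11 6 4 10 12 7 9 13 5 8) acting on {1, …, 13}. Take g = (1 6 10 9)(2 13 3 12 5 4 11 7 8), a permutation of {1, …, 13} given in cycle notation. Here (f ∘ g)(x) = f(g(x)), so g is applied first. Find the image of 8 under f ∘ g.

3

First apply g: g(8) = 2, then f(2) = 3. Thus (f ∘ g)(8) = 3.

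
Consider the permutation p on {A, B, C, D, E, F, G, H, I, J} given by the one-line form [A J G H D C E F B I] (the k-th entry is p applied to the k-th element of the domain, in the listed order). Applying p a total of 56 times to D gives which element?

Tracing D → H → … returns to D after 6 steps, so D lies in a 6-cycle (C, G, E, D, H, F).
On a 6-cycle, p^6 is the identity, so p^56 = p^2 there (56 ≡ 2 mod 6).
Advancing 2 steps from D: D → H → F.

F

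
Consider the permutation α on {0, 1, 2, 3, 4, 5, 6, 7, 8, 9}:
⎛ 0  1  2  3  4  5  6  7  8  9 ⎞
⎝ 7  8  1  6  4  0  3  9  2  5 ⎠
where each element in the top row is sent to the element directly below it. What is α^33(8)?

8

Tracing 8 → 2 → … returns to 8 after 3 steps, so 8 lies in a 3-cycle (1, 8, 2).
On a 3-cycle, α^3 is the identity, so α^33 = α^0 there (33 ≡ 0 mod 3).
So α^33(8) = 8.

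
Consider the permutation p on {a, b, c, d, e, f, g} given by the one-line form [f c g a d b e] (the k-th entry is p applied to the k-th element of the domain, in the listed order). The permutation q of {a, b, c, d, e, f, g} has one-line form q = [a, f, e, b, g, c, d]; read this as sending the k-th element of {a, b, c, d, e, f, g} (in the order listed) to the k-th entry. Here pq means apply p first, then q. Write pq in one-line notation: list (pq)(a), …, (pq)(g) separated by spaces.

Chase each element through p then q: a → f → c; b → c → e; c → g → d; d → a → a; e → d → b; f → b → f; g → e → g.
So pq in one-line form is c e d a b f g.

c e d a b f g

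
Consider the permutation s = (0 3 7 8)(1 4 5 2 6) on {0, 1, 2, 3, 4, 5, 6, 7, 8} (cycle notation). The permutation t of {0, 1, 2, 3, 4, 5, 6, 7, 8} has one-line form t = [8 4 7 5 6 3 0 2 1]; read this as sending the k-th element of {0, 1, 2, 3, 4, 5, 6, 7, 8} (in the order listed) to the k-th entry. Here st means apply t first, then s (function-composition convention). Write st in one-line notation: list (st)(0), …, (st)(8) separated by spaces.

For each element, apply t then s: 0 → 8 → 0; 1 → 4 → 5; 2 → 7 → 8; 3 → 5 → 2; 4 → 6 → 1; 5 → 3 → 7; 6 → 0 → 3; 7 → 2 → 6; 8 → 1 → 4.
So st in one-line form is 0 5 8 2 1 7 3 6 4.

0 5 8 2 1 7 3 6 4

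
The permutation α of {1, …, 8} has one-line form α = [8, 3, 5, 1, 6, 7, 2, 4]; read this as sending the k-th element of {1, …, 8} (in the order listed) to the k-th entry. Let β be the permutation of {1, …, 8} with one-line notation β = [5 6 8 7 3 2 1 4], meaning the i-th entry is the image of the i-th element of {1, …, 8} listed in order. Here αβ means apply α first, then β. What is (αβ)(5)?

2

α(5) = 6, then β(6) = 2; composing gives (αβ)(5) = 2.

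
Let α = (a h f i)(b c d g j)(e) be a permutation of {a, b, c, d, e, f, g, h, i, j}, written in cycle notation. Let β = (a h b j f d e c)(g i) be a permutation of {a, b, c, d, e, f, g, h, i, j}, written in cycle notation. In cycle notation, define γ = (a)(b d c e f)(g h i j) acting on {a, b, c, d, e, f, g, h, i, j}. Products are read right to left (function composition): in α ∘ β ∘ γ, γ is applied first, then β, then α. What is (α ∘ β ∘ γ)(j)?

Chase j: γ(j) = g; β(g) = i; α(i) = a. Hence (α ∘ β ∘ γ)(j) = a.

a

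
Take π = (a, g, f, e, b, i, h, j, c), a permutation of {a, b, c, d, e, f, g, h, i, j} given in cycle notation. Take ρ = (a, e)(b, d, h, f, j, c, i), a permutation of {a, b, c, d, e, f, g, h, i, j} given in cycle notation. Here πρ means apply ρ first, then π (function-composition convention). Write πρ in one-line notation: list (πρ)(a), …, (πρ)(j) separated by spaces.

(πρ)(x) = π(ρ(x)). Computing each image: π(ρ(a)) = π(e) = b, π(ρ(b)) = π(d) = d, π(ρ(c)) = π(i) = h, π(ρ(d)) = π(h) = j, π(ρ(e)) = π(a) = g, π(ρ(f)) = π(j) = c, π(ρ(g)) = π(g) = f, π(ρ(h)) = π(f) = e, π(ρ(i)) = π(b) = i, π(ρ(j)) = π(c) = a.
Hence πρ = [b d h j g c f e i a].

b d h j g c f e i a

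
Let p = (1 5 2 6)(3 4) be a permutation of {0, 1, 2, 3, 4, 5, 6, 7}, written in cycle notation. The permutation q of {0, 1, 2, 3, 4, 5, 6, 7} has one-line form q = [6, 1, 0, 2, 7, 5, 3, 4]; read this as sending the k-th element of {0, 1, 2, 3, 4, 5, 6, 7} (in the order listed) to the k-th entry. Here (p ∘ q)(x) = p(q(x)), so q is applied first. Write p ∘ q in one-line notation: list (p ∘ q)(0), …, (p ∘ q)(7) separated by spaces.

(p ∘ q)(x) = p(q(x)). Computing each image: p(q(0)) = p(6) = 1, p(q(1)) = p(1) = 5, p(q(2)) = p(0) = 0, p(q(3)) = p(2) = 6, p(q(4)) = p(7) = 7, p(q(5)) = p(5) = 2, p(q(6)) = p(3) = 4, p(q(7)) = p(4) = 3.
Hence p ∘ q = [1 5 0 6 7 2 4 3].

1 5 0 6 7 2 4 3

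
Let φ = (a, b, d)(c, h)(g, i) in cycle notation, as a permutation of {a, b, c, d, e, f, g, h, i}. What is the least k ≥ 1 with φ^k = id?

6

The disjoint cycles have lengths 3, 2, 2, 1, 1.
The order is lcm(3, 2, 2) = 6.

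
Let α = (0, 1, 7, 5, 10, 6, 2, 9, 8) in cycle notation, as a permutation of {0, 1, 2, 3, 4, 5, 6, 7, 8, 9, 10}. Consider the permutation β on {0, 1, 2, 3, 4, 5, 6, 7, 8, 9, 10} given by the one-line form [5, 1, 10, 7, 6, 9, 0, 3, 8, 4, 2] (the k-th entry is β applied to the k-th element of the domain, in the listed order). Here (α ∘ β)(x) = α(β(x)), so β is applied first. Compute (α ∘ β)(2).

6

β(2) = 10, then α(10) = 6; composing gives (α ∘ β)(2) = 6.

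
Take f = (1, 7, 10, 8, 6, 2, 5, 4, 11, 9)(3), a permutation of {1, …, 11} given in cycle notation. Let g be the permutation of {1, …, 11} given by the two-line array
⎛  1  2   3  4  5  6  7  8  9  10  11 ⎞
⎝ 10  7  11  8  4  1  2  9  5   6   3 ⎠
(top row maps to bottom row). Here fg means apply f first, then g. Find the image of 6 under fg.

7

f(6) = 2, then g(2) = 7; composing gives (fg)(6) = 7.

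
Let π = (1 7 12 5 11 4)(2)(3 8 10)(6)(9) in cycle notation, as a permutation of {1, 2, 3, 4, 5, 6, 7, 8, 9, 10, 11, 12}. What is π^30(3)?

3 lies in the 3-cycle (3 8 10).
Since the cycle has length 3, π^30 acts on it the same as π^0 (30 mod 3 = 0).
So π^30(3) = 3.

3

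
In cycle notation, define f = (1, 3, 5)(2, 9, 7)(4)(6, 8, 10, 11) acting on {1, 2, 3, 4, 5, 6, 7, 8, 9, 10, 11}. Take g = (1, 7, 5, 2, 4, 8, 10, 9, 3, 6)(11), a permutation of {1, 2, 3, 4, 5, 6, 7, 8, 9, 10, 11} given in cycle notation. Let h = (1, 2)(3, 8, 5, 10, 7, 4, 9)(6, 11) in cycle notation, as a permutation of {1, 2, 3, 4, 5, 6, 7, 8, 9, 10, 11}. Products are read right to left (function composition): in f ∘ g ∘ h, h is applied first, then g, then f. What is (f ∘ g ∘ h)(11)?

3

Chase 11: h(11) = 6; g(6) = 1; f(1) = 3. Hence (f ∘ g ∘ h)(11) = 3.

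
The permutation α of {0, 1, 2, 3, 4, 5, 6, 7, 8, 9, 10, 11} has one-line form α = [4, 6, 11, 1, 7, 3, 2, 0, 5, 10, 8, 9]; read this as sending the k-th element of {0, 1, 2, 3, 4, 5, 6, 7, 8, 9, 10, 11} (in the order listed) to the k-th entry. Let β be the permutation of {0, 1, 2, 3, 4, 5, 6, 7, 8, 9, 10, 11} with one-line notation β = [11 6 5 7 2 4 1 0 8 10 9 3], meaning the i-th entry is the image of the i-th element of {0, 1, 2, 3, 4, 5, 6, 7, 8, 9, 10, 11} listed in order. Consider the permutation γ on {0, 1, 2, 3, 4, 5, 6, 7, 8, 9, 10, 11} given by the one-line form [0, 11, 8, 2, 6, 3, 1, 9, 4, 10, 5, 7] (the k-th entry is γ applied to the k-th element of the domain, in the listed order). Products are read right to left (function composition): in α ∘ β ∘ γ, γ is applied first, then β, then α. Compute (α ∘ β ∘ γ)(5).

(α ∘ β ∘ γ)(5) = α(β(γ(5))). γ(5) = 3, then β(3) = 7, then α(7) = 0, so the result is 0.

0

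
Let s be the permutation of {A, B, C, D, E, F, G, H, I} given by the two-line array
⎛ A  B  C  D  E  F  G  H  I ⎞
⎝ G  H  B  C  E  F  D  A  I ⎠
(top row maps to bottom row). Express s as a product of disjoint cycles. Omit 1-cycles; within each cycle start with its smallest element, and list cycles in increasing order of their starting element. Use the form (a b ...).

From A: A → G → D → C → B → H → A, closing the cycle (A G D C B H).
Repeating from the next unused element and collecting all non-trivial cycles gives (A G D C B H).

(A G D C B H)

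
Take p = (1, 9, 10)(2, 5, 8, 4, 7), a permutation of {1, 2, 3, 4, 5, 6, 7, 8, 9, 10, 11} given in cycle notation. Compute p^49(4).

4 lies in the 5-cycle (2, 5, 8, 4, 7).
Powers repeat with period 5 on this cycle, and 49 mod 5 = 4, so p^49(4) = p^4(4).
Stepping 4 places around the cycle: 4 → 7 → 2 → 5 → 8.

8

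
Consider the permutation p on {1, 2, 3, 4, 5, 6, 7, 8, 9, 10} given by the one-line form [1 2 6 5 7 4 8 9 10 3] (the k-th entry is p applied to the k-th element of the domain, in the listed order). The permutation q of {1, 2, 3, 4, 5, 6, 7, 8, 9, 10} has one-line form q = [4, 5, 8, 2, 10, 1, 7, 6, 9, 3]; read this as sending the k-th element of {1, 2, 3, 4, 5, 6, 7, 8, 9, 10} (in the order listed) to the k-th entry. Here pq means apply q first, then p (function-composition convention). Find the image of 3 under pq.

q(3) = 8, then p(8) = 9; composing gives (pq)(3) = 9.

9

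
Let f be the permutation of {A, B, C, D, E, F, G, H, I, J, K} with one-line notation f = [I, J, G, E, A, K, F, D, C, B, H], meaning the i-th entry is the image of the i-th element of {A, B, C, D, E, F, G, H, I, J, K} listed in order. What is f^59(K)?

Tracing K → H → … returns to K after 9 steps, so K lies in a 9-cycle (A, I, C, G, F, K, H, D, E).
Powers repeat with period 9 on this cycle, and 59 mod 9 = 5, so f^59(K) = f^5(K).
Stepping 5 places around the cycle: K → H → D → E → A → I.

I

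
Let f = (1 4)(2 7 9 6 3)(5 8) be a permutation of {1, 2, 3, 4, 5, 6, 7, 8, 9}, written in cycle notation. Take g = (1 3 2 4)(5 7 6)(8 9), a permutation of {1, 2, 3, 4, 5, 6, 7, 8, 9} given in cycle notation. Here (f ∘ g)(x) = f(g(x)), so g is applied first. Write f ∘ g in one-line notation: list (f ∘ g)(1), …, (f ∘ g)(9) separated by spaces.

(f ∘ g)(x) = f(g(x)). Computing each image: f(g(1)) = f(3) = 2, f(g(2)) = f(4) = 1, f(g(3)) = f(2) = 7, f(g(4)) = f(1) = 4, f(g(5)) = f(7) = 9, f(g(6)) = f(5) = 8, f(g(7)) = f(6) = 3, f(g(8)) = f(9) = 6, f(g(9)) = f(8) = 5.
Hence f ∘ g = [2 1 7 4 9 8 3 6 5].

2 1 7 4 9 8 3 6 5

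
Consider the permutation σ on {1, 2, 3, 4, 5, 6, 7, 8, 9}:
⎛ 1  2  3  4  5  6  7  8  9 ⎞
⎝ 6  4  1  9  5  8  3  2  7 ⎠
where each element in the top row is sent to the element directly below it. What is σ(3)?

1

The entry below 3 in the array is 1, so σ(3) = 1.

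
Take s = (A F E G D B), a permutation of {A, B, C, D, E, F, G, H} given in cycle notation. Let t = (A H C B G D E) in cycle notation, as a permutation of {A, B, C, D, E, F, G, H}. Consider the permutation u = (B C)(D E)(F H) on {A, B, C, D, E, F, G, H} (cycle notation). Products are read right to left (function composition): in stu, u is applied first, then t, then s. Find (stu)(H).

E

Chase H: u(H) = F; t(F) = F; s(F) = E. Hence (stu)(H) = E.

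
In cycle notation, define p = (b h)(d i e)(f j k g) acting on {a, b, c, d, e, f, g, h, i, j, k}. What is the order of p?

The cycle type of p is (4, 3, 2, 1, 1).
The order of p is the least common multiple of its cycle lengths: lcm(4, 3, 2) = 12.

12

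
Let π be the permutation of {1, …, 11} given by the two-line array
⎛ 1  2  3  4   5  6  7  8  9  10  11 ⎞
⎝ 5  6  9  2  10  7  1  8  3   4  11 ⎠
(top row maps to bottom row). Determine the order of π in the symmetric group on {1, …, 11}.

The disjoint-cycle form of π has cycle lengths 7, 2, 1, 1.
The order is lcm(7, 2) = 14.

14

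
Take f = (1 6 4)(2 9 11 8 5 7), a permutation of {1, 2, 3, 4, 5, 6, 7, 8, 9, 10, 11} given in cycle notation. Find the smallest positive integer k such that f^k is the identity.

6

The cycle type of f is (6, 3, 1, 1).
The order of f is the least common multiple of its cycle lengths: lcm(6, 3) = 6.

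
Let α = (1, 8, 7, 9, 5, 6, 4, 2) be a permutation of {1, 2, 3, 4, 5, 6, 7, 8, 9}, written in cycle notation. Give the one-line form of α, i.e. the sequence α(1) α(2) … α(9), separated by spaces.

Reading each image from the cycles: 1↦8, 2↦1, 3↦3, 4↦2, 5↦6, 6↦4, 7↦9, 8↦7, 9↦5.
So the one-line form is 8 1 3 2 6 4 9 7 5.

8 1 3 2 6 4 9 7 5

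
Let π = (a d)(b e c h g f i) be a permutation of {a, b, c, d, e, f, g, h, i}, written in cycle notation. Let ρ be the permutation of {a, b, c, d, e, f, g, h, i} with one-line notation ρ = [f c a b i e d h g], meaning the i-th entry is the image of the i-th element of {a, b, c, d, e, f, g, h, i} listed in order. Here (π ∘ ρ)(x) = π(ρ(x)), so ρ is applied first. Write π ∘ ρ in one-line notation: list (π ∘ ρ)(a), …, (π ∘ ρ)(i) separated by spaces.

i h d e b c a g f

(π ∘ ρ)(x) = π(ρ(x)). Computing each image: π(ρ(a)) = π(f) = i, π(ρ(b)) = π(c) = h, π(ρ(c)) = π(a) = d, π(ρ(d)) = π(b) = e, π(ρ(e)) = π(i) = b, π(ρ(f)) = π(e) = c, π(ρ(g)) = π(d) = a, π(ρ(h)) = π(h) = g, π(ρ(i)) = π(g) = f.
Hence π ∘ ρ = [i h d e b c a g f].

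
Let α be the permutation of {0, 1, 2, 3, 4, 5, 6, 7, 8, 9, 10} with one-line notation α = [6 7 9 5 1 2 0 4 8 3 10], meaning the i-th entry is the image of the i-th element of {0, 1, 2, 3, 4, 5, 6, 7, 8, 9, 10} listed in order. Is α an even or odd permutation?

even

In disjoint-cycle form the cycle lengths are 4, 3, 2, 1, 1.
A cycle of length ℓ contributes ℓ−1 transpositions, so α is a product of 3 + 2 + 1 = 6 transpositions — even.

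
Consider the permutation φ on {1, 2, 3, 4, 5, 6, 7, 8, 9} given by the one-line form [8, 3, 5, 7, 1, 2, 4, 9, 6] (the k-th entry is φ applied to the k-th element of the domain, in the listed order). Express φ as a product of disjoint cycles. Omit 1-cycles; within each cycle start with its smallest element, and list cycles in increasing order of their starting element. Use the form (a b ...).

(1 8 9 6 2 3 5)(4 7)

Iterating φ from 1 gives 1 → 8 → 9 → 6 → 2 → 3 → 5 → 1; that is the 7-cycle (1 8 9 6 2 3 5).
Repeating from the next unused element and collecting all non-trivial cycles gives (1 8 9 6 2 3 5)(4 7).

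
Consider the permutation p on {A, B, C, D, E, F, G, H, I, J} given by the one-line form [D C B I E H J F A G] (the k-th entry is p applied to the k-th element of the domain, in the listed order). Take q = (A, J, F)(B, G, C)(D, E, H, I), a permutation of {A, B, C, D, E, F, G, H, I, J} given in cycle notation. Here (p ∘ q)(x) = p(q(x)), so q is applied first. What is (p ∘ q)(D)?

q(D) = E, then p(E) = E; composing gives (p ∘ q)(D) = E.

E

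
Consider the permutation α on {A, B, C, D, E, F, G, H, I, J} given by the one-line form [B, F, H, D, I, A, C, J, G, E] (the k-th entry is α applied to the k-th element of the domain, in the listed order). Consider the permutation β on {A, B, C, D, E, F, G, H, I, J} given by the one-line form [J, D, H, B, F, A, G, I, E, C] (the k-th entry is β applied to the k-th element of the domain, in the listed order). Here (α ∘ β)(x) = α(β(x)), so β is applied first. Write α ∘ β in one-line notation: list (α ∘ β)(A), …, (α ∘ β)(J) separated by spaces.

For each element, apply β then α: A → J → E; B → D → D; C → H → J; D → B → F; E → F → A; F → A → B; G → G → C; H → I → G; I → E → I; J → C → H.
So α ∘ β in one-line form is E D J F A B C G I H.

E D J F A B C G I H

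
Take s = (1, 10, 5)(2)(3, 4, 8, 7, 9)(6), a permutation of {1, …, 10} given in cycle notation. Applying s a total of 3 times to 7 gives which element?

4

7 lies in the 5-cycle (3, 4, 8, 7, 9).
Stepping 3 places around the cycle: 7 → 9 → 3 → 4.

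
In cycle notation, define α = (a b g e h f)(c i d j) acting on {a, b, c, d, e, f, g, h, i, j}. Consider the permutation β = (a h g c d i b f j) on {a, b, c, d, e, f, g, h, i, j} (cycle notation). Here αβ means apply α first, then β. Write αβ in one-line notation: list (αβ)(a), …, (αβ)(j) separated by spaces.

f c b a g h e j i d

For each element, apply α then β: a → b → f; b → g → c; c → i → b; d → j → a; e → h → g; f → a → h; g → e → e; h → f → j; i → d → i; j → c → d.
So αβ in one-line form is f c b a g h e j i d.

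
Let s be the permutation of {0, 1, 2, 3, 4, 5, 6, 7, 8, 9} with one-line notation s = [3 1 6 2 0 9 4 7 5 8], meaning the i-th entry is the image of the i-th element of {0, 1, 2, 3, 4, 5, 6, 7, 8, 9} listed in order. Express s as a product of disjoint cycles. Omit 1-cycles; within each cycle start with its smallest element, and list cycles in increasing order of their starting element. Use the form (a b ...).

(0 3 2 6 4)(5 9 8)

Start at 0 and follow images: 0 → 3 → 2 → 6 → 4 → 0, giving the cycle (0 3 2 6 4).
Repeating from the next unused element and collecting all non-trivial cycles gives (0 3 2 6 4)(5 9 8).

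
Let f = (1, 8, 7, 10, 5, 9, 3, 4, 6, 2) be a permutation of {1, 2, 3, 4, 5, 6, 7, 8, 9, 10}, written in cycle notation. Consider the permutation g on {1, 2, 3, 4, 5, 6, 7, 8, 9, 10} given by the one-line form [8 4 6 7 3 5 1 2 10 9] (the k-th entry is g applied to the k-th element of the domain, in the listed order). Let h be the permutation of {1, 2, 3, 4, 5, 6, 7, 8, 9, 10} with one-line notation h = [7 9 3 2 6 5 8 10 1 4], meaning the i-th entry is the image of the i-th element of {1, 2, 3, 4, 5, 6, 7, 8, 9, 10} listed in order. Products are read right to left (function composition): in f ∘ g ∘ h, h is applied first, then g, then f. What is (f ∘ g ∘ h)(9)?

7

Chase 9: h(9) = 1; g(1) = 8; f(8) = 7. Hence (f ∘ g ∘ h)(9) = 7.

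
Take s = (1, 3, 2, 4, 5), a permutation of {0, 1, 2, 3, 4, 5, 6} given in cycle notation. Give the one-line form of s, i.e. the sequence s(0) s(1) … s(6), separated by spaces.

Image by image: 0→0, 1→3, 2→4, 3→2, 4→5, 5→1, 6→6.
Listing these in domain order gives 0 3 4 2 5 1 6.

0 3 4 2 5 1 6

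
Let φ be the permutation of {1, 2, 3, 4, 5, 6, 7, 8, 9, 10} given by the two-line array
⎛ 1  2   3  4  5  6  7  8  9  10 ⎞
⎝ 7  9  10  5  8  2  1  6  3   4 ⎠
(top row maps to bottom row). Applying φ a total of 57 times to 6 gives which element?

2

Tracing 6 → 2 → … returns to 6 after 8 steps, so 6 lies in an 8-cycle (2, 9, 3, 10, 4, 5, 8, 6).
Powers repeat with period 8 on this cycle, and 57 mod 8 = 1, so φ^57(6) = φ^1(6).
Advancing 1 step from 6: 6 → 2.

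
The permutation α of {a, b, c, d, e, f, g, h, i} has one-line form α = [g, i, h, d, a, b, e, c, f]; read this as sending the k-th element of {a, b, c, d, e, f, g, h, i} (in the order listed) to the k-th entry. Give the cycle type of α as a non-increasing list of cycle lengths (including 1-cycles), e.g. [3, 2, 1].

The disjoint cycles are (a g e)(b i f)(c h)(d), with lengths 3, 3, 2, 1 in non-increasing order.

[3, 3, 2, 1]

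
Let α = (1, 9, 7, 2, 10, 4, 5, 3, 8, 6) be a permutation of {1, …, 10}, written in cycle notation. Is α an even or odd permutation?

The cycle lengths are 10.
A cycle is odd iff its length is even; α has 1 even-length cycle, so sgn(α) = (−1)^1 and α is odd.

odd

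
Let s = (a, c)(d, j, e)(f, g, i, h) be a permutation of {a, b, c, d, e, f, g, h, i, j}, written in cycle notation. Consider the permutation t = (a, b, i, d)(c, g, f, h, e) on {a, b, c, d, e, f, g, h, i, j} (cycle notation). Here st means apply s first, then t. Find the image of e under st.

a

(st)(e) = t(s(e)). s(e) = d, then t(d) = a. So (st)(e) = a.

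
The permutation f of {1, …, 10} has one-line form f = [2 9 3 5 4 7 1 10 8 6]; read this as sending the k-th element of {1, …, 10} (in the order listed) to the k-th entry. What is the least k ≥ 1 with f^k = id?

Decomposing into disjoint cycles gives cycle lengths 7, 2, 1.
The order of f is the least common multiple of its cycle lengths: lcm(7, 2) = 14.

14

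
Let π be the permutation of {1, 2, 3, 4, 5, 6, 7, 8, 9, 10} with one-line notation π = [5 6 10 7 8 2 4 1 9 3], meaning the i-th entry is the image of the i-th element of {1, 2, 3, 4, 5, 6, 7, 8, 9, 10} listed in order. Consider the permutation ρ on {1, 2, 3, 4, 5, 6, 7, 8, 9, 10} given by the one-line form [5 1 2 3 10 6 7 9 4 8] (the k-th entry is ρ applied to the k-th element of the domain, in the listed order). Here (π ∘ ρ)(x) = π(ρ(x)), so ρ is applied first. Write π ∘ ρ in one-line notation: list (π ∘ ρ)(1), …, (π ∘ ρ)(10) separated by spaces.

Chase each element through ρ then π: 1 → 5 → 8; 2 → 1 → 5; 3 → 2 → 6; 4 → 3 → 10; 5 → 10 → 3; 6 → 6 → 2; 7 → 7 → 4; 8 → 9 → 9; 9 → 4 → 7; 10 → 8 → 1.
So π ∘ ρ in one-line form is 8 5 6 10 3 2 4 9 7 1.

8 5 6 10 3 2 4 9 7 1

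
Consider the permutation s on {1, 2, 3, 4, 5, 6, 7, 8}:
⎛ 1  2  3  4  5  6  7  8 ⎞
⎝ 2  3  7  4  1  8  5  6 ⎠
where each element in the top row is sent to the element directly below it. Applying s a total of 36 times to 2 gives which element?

3

Tracing 2 → 3 → … returns to 2 after 5 steps, so 2 lies in a 5-cycle (1, 2, 3, 7, 5).
Powers repeat with period 5 on this cycle, and 36 mod 5 = 1, so s^36(2) = s^1(2).
Stepping 1 place around the cycle: 2 → 3.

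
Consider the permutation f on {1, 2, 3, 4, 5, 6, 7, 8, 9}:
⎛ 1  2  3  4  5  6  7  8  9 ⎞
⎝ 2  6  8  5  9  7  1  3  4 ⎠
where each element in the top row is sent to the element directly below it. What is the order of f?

12

Decomposing into disjoint cycles gives cycle lengths 4, 3, 2.
The order is lcm(4, 3, 2) = 12.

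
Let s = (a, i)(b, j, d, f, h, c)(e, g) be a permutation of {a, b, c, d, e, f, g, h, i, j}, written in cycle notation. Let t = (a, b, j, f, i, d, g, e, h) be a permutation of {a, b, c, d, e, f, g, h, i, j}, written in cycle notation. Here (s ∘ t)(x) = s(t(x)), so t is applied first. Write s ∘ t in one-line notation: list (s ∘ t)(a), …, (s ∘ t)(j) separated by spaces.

j d b e c a g i f h

(s ∘ t)(x) = s(t(x)). Computing each image: s(t(a)) = s(b) = j, s(t(b)) = s(j) = d, s(t(c)) = s(c) = b, s(t(d)) = s(g) = e, s(t(e)) = s(h) = c, s(t(f)) = s(i) = a, s(t(g)) = s(e) = g, s(t(h)) = s(a) = i, s(t(i)) = s(d) = f, s(t(j)) = s(f) = h.
Hence s ∘ t = [j d b e c a g i f h].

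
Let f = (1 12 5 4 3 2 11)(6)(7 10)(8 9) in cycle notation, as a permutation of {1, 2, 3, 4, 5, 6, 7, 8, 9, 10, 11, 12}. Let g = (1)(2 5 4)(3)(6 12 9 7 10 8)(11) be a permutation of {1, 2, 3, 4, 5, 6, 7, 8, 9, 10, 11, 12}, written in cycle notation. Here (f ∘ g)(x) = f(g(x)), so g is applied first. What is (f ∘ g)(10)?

First apply g: g(10) = 8, then f(8) = 9. Thus (f ∘ g)(10) = 9.

9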